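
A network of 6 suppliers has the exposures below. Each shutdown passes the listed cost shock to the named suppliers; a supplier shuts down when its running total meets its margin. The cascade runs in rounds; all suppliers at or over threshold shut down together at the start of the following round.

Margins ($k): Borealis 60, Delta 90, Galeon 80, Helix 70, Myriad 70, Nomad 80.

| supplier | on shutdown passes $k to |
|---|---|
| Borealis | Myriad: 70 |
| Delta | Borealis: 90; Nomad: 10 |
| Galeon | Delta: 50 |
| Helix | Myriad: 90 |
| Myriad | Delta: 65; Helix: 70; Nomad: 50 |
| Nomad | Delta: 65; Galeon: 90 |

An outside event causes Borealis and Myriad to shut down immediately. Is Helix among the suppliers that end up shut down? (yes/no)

Round 1 — Borealis, Myriad shut down (initial).
  Delta: +65 → 65 < 90
  Helix: +70 → 70 ≥ 70
  Nomad: +50 → 50 < 80
Round 2 — Helix shuts down.
No further shutdowns.

yes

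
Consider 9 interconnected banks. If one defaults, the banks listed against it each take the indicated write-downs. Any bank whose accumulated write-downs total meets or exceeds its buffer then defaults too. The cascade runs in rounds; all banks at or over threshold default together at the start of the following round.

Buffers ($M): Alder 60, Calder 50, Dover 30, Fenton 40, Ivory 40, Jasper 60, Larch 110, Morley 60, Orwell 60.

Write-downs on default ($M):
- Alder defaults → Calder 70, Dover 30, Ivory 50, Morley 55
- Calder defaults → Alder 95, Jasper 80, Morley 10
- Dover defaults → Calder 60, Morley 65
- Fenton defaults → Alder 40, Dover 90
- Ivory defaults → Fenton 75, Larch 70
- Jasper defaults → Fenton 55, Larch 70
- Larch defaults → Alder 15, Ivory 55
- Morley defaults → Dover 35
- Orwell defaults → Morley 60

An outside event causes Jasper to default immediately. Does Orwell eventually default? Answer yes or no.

Round 1 — Jasper defaults (initial).
  Fenton: +55 → 55 ≥ 40
  Larch: +70 → 70 < 110
Round 2 — Fenton defaults.
  Alder: +40 → 40 < 60
  Dover: +90 → 90 ≥ 30
Round 3 — Dover defaults.
  Calder: +60 → 60 ≥ 50
  Morley: +65 → 65 ≥ 60
Round 4 — Calder, Morley default.
  Alder: +95 → 135 ≥ 60
Round 5 — Alder defaults.
  Ivory: +50 → 50 ≥ 40
Round 6 — Ivory defaults.
  Larch: +70 → 140 ≥ 110
Round 7 — Larch defaults.
No further defaults.

no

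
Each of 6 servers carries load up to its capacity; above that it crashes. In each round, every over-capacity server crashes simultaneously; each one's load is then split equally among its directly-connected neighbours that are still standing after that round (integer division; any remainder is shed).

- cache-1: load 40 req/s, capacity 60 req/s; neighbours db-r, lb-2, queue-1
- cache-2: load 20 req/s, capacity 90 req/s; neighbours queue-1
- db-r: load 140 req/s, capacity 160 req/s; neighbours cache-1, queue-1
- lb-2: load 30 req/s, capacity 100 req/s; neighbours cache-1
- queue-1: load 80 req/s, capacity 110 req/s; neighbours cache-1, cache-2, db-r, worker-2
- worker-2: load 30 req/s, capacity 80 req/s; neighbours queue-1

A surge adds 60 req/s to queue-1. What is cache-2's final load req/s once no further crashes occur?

Round 1 — queue-1 at 140 > 110. queue-1 crashes.
  queue-1 sheds 140 req/s to cache-1, cache-2, db-r, worker-2: 35 each.
    cache-1: 40+35 = 75 > 60
    cache-2: 20+35 = 55 ≤ 90
    db-r: 140+35 = 175 > 160
    worker-2: 30+35 = 65 ≤ 80
Round 2 — cache-1, db-r crash.
  cache-1 sheds 75 req/s to lb-2: 75 each.
    lb-2: 30+75 = 105 > 100
  db-r sheds 175 req/s: no online neighbours, lost.
Round 3 — lb-2 crashes.
  lb-2 sheds 105 req/s: no online neighbours, lost.
No further crashes.

55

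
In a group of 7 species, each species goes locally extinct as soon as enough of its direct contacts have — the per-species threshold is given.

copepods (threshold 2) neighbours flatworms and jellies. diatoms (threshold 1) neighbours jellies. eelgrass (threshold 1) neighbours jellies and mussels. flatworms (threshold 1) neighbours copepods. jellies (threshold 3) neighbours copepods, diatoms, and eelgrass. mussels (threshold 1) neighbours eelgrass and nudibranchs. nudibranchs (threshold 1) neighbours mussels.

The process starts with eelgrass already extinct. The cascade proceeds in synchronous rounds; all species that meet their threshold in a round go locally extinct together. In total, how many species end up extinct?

Round 1 — eelgrass goes locally extinct (initial).
Round 2 — checking thresholds:
  jellies: 1 of 3 neighbours < 3, below threshold.
  mussels: 1 of 2 neighbours ≥ 1, goes locally extinct.
Round 3 — checking thresholds:
  jellies: 1 of 3 neighbours < 3, below threshold.
  nudibranchs: 1 of 1 neighbours ≥ 1, goes locally extinct.
Round 4 — no new extinctions; cascade stops.

3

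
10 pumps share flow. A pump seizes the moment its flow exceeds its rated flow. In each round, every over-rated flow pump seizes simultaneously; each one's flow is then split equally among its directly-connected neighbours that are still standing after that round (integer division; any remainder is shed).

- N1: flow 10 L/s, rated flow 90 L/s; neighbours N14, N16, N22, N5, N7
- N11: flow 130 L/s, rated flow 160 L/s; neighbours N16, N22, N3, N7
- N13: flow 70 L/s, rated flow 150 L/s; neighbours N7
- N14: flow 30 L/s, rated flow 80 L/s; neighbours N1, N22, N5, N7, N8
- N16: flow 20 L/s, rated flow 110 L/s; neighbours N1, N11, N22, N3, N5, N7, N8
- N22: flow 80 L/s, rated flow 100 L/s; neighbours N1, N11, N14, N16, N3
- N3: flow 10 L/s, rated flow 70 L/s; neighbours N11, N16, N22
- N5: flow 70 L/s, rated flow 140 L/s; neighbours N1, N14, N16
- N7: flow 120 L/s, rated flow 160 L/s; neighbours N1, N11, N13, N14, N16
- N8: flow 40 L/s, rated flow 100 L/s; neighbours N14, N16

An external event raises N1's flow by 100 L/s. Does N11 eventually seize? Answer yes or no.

Round 1 — N1 at 110 > 90. N1 seizes.
  N1 sheds 110 L/s to N14, N16, N22, N5, N7: 22 each.
    N14: 30+22 = 52 ≤ 80
    N16: 20+22 = 42 ≤ 110
    N22: 80+22 = 102 > 100
    N5: 70+22 = 92 ≤ 140
    N7: 120+22 = 142 ≤ 160
Round 2 — N22 seizes.
  N22 sheds 102 L/s to N11, N14, N16, N3: 25 each (2 lost).
    N11: 130+25 = 155 ≤ 160
    N14: 52+25 = 77 ≤ 80
    N16: 42+25 = 67 ≤ 110
    N3: 10+25 = 35 ≤ 70
No further seizures.

no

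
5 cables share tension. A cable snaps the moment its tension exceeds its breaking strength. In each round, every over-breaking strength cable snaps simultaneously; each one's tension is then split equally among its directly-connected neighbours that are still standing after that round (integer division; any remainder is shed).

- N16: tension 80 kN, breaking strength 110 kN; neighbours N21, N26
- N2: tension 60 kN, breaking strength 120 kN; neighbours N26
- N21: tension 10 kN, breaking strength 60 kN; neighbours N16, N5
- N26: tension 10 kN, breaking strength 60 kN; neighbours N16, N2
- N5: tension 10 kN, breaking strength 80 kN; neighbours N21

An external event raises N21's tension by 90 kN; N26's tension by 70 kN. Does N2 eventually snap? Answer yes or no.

no

Round 1 — N21 at 100 > 60; N26 at 80 > 60. N21, N26 snap.
  N21 sheds 100 kN to N16, N5: 50 each.
    N16: 80+50 = 130 > 110
    N5: 10+50 = 60 ≤ 80
  N26 sheds 80 kN to N16, N2: 40 each.
    N16: 130+40 = 170 > 110
    N2: 60+40 = 100 ≤ 120
Round 2 — N16 snaps.
  N16 sheds 170 kN: no online neighbours, lost.
No further breaks.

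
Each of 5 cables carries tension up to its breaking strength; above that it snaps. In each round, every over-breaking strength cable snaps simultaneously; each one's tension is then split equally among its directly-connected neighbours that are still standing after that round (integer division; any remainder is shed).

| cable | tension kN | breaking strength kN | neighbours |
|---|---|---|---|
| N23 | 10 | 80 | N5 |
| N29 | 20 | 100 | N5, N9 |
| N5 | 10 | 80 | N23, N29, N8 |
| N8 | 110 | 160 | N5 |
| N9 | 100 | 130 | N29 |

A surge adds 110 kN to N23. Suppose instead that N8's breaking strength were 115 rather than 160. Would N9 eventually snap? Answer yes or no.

With N8's breaking strength at 115:
Round 1 — N23 at 120 > 80. N23 snaps.
  N23 sheds 120 kN to N5: 120 each.
    N5: 10+120 = 130 > 80
Round 2 — N5 snaps.
  N5 sheds 130 kN to N29, N8: 65 each.
    N29: 20+65 = 85 ≤ 100
    N8: 110+65 = 175 > 115
Round 3 — N8 snaps.
  N8 sheds 175 kN: no online neighbours, lost.
No further breaks.

no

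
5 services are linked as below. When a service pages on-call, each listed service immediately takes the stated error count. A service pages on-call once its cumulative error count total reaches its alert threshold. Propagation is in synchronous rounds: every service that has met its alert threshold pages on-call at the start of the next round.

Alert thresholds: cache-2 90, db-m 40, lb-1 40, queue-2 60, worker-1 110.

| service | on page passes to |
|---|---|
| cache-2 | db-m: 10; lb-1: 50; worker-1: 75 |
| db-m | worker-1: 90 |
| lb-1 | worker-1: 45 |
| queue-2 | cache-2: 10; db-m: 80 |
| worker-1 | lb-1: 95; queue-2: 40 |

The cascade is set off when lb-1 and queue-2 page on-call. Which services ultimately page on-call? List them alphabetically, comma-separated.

db-m, lb-1, queue-2, worker-1

Round 1 — lb-1, queue-2 page on-call (initial).
  cache-2: +10 → 10 < 90
  db-m: +80 → 80 ≥ 40
  worker-1: +45 → 45 < 110
Round 2 — db-m pages on-call.
  worker-1: +90 → 135 ≥ 110
Round 3 — worker-1 pages on-call.
No further pages.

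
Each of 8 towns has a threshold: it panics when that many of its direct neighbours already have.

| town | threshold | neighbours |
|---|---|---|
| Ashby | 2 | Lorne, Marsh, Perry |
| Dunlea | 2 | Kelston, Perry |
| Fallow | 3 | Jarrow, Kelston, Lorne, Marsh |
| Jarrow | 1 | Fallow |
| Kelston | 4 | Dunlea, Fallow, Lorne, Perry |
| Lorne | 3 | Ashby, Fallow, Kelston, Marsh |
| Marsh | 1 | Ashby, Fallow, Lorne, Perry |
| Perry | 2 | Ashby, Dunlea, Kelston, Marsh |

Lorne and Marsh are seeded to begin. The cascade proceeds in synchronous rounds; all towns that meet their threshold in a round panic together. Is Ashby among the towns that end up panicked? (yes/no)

yes

Round 1 — Lorne, Marsh panic (initial).
Round 2 — checking thresholds:
  Ashby: 2 of 3 neighbours ≥ 2, panics.
  Fallow: 2 of 4 neighbours < 3, holds.
  Kelston: 1 of 4 neighbours < 4, holds.
  Perry: 1 of 4 neighbours < 2, holds.
Round 3 — checking thresholds:
  Fallow: 2 of 4 neighbours < 3, holds.
  Kelston: 1 of 4 neighbours < 4, holds.
  Perry: 2 of 4 neighbours ≥ 2, panics.
Round 4 — no new panics; cascade stops.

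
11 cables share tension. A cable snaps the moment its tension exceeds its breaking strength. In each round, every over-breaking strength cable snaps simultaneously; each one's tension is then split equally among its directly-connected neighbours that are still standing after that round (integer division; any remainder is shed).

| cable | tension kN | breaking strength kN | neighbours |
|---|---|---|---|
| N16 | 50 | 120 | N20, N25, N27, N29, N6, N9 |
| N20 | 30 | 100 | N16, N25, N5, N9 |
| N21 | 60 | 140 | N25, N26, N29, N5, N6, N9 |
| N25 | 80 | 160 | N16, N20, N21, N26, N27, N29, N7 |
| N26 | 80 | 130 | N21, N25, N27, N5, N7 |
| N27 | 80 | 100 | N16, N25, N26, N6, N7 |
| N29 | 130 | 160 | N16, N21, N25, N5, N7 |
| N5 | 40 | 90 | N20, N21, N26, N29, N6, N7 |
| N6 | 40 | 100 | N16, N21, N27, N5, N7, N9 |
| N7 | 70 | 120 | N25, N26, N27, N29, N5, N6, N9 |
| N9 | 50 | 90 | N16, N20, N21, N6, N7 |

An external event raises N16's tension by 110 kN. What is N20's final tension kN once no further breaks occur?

56

Round 1 — N16 at 160 > 120. N16 snaps.
  N16 sheds 160 kN to N20, N25, N27, N29, N6, N9: 26 each (4 lost).
    N20: 30+26 = 56 ≤ 100
    N25: 80+26 = 106 ≤ 160
    N27: 80+26 = 106 > 100
    N29: 130+26 = 156 ≤ 160
    N6: 40+26 = 66 ≤ 100
    N9: 50+26 = 76 ≤ 90
Round 2 — N27 snaps.
  N27 sheds 106 kN to N25, N26, N6, N7: 26 each (2 lost).
    N25: 106+26 = 132 ≤ 160
    N26: 80+26 = 106 ≤ 130
    N6: 66+26 = 92 ≤ 100
    N7: 70+26 = 96 ≤ 120
No further breaks.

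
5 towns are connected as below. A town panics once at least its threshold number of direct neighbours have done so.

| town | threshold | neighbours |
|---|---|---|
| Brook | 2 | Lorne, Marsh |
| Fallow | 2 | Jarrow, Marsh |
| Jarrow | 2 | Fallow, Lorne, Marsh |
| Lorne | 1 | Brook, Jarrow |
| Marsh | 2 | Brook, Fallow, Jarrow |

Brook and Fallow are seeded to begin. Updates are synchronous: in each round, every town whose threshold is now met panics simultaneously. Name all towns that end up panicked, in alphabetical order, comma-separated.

Brook, Fallow, Jarrow, Lorne, Marsh

Round 1 — Brook, Fallow panic (initial).
Round 2 — checking thresholds:
  Jarrow: 1 of 3 neighbours < 2, below threshold.
  Lorne: 1 of 2 neighbours ≥ 1, panics.
  Marsh: 2 of 3 neighbours ≥ 2, panics.
Round 3 — checking thresholds:
  Jarrow: 3 of 3 neighbours ≥ 2, panics.
Round 4 — no new panics; cascade stops.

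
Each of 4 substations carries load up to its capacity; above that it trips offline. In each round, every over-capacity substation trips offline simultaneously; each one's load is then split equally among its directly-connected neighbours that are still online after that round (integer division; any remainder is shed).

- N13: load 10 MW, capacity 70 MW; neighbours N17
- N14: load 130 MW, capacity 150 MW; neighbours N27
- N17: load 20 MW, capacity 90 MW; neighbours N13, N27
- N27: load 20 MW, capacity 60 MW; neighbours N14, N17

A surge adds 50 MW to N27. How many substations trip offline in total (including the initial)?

Round 1 — N27 at 70 > 60. N27 trips offline.
  N27 sheds 70 MW to N14, N17: 35 each.
    N14: 130+35 = 165 > 150
    N17: 20+35 = 55 ≤ 90
Round 2 — N14 trips offline.
  N14 sheds 165 MW: no online neighbours, lost.
No further trips.

2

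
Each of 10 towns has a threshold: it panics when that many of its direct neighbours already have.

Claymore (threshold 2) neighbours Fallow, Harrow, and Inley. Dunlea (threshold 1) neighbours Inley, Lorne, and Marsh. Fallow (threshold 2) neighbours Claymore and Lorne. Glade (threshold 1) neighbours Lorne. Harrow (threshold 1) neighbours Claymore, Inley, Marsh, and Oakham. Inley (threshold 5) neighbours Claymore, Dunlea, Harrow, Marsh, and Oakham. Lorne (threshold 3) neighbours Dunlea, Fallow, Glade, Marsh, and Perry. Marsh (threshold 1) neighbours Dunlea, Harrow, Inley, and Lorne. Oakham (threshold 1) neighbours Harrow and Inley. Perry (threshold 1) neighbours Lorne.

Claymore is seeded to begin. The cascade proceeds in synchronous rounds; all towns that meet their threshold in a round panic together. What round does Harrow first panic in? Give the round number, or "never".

2

Round 1 — Claymore panics (initial).
Round 2 — checking thresholds:
  Fallow: 1 of 2 neighbours < 2, below threshold.
  Harrow: 1 of 4 neighbours ≥ 1, panics.
  Inley: 1 of 5 neighbours < 5, below threshold.
Round 3 — checking thresholds:
  Fallow: 1 of 2 neighbours < 2, below threshold.
  Inley: 2 of 5 neighbours < 5, below threshold.
  Marsh: 1 of 4 neighbours ≥ 1, panics.
  Oakham: 1 of 2 neighbours ≥ 1, panics.
Round 4 — checking thresholds:
  Dunlea: 1 of 3 neighbours ≥ 1, panics.
  Fallow: 1 of 2 neighbours < 2, below threshold.
  Inley: 4 of 5 neighbours < 5, below threshold.
  Lorne: 1 of 5 neighbours < 3, below threshold.
Round 5 — checking thresholds:
  Fallow: 1 of 2 neighbours < 2, below threshold.
  Inley: 5 of 5 neighbours ≥ 5, panics.
  Lorne: 2 of 5 neighbours < 3, below threshold.
Round 6 — no new panics; cascade stops.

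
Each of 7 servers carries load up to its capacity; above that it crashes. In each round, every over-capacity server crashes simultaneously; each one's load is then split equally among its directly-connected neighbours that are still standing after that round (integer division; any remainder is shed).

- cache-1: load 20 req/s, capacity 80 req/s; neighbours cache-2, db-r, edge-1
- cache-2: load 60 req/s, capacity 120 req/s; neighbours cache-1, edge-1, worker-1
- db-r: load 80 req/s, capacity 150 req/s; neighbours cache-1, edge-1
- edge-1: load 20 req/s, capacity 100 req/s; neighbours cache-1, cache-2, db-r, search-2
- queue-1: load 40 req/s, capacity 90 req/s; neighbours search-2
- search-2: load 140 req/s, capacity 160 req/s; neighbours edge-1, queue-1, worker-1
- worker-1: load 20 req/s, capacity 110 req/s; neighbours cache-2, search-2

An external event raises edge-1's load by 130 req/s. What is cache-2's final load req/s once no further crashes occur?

97

Round 1 — edge-1 at 150 > 100. edge-1 crashes.
  edge-1 sheds 150 req/s to cache-1, cache-2, db-r, search-2: 37 each (2 lost).
    cache-1: 20+37 = 57 ≤ 80
    cache-2: 60+37 = 97 ≤ 120
    db-r: 80+37 = 117 ≤ 150
    search-2: 140+37 = 177 > 160
Round 2 — search-2 crashes.
  search-2 sheds 177 req/s to queue-1, worker-1: 88 each (1 lost).
    queue-1: 40+88 = 128 > 90
    worker-1: 20+88 = 108 ≤ 110
Round 3 — queue-1 crashes.
  queue-1 sheds 128 req/s: no online neighbours, lost.
No further crashes.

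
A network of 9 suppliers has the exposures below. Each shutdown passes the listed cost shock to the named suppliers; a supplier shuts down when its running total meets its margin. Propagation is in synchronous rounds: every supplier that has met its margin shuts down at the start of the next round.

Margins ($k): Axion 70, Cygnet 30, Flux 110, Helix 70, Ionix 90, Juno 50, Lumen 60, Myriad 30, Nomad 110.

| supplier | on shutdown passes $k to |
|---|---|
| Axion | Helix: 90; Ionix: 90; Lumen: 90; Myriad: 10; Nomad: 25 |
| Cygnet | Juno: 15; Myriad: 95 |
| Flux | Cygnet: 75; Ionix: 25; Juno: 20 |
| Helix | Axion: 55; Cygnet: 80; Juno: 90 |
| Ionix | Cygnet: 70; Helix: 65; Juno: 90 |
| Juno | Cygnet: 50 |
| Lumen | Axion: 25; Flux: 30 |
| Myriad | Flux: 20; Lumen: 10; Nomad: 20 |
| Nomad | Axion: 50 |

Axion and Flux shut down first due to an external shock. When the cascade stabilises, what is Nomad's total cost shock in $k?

Round 1 — Axion, Flux shut down (initial).
  Cygnet: +75 → 75 ≥ 30
  Helix: +90 → 90 ≥ 70
  Ionix: +90+25 → 115 ≥ 90
  Juno: +20 → 20 < 50
  Lumen: +90 → 90 ≥ 60
  Myriad: +10 → 10 < 30
  Nomad: +25 → 25 < 110
Round 2 — Cygnet, Helix, Ionix, Lumen shut down.
  Juno: +15+90+90 → 215 ≥ 50
  Myriad: +95 → 105 ≥ 30
Round 3 — Juno, Myriad shut down.
  Nomad: +20 → 45 < 110
No further shutdowns.

45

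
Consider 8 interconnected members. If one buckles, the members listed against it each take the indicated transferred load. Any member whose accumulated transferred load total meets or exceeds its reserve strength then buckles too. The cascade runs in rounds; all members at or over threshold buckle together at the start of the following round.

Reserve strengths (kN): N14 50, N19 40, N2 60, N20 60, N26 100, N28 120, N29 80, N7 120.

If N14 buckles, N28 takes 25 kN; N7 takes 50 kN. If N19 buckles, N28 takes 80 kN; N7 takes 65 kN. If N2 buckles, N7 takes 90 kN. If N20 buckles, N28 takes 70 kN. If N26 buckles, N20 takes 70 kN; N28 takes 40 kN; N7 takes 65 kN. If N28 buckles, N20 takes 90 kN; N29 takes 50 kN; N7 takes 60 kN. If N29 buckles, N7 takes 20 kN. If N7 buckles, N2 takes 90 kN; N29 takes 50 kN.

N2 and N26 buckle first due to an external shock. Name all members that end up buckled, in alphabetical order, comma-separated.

Round 1 — N2, N26 buckle (initial).
  N20: +70 → 70 ≥ 60
  N28: +40 → 40 < 120
  N7: +90+65 → 155 ≥ 120
Round 2 — N20, N7 buckle.
  N28: +70 → 110 < 120
  N29: +50 → 50 < 80
No further bucklings.

N2, N20, N26, N7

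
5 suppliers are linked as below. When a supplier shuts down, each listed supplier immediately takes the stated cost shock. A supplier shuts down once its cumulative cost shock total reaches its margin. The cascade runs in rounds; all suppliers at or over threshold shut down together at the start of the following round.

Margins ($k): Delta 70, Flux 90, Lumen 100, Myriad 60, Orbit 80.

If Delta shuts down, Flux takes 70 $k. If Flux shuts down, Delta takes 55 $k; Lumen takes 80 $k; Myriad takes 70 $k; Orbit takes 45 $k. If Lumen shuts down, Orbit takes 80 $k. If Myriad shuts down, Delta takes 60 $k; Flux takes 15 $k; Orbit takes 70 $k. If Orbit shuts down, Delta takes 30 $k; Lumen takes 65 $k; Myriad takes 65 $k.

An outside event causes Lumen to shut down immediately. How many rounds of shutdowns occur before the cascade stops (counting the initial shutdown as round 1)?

Round 1 — Lumen shuts down (initial).
  Orbit: +80 → 80 ≥ 80
Round 2 — Orbit shuts down.
  Delta: +30 → 30 < 70
  Myriad: +65 → 65 ≥ 60
Round 3 — Myriad shuts down.
  Delta: +60 → 90 ≥ 70
  Flux: +15 → 15 < 90
Round 4 — Delta shuts down.
  Flux: +70 → 85 < 90
No further shutdowns.

4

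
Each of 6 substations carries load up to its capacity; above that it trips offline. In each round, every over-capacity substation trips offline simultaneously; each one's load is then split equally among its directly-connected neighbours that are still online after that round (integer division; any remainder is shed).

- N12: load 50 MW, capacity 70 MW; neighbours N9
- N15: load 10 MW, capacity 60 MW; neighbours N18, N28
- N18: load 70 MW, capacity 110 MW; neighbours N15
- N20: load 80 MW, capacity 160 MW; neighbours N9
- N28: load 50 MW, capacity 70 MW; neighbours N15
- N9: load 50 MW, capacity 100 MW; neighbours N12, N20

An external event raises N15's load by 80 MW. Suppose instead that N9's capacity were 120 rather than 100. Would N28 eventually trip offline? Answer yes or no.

yes

With N9's capacity at 120:
Round 1 — N15 at 90 > 60. N15 trips offline.
  N15 sheds 90 MW to N18, N28: 45 each.
    N18: 70+45 = 115 > 110
    N28: 50+45 = 95 > 70
Round 2 — N18, N28 trip offline.
  N18 sheds 115 MW: no online neighbours, lost.
  N28 sheds 95 MW: no online neighbours, lost.
No further trips.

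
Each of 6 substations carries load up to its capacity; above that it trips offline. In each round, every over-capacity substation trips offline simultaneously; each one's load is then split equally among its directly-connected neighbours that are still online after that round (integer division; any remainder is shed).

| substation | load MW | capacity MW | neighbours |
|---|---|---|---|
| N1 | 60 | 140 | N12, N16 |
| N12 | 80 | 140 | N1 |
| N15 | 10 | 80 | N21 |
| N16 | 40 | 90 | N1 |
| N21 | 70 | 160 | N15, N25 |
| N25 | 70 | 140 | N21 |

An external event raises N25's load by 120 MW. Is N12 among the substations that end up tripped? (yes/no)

no

Round 1 — N25 at 190 > 140. N25 trips offline.
  N25 sheds 190 MW to N21: 190 each.
    N21: 70+190 = 260 > 160
Round 2 — N21 trips offline.
  N21 sheds 260 MW to N15: 260 each.
    N15: 10+260 = 270 > 80
Round 3 — N15 trips offline.
  N15 sheds 270 MW: no online neighbours, lost.
No further trips.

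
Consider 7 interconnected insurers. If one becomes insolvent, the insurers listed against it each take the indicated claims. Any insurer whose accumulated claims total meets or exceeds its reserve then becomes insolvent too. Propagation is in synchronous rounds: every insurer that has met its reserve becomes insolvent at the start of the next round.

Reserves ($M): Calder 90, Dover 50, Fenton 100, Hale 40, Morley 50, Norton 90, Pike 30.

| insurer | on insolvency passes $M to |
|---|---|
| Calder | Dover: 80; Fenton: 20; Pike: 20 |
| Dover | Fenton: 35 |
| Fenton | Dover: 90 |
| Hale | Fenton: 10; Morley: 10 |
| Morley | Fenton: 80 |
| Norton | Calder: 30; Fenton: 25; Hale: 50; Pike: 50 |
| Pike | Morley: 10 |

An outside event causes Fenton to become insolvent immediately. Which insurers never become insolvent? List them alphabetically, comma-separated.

Round 1 — Fenton becomes insolvent (initial).
  Dover: +90 → 90 ≥ 50
Round 2 — Dover becomes insolvent.
No further insolvencies.

Calder, Hale, Morley, Norton, Pike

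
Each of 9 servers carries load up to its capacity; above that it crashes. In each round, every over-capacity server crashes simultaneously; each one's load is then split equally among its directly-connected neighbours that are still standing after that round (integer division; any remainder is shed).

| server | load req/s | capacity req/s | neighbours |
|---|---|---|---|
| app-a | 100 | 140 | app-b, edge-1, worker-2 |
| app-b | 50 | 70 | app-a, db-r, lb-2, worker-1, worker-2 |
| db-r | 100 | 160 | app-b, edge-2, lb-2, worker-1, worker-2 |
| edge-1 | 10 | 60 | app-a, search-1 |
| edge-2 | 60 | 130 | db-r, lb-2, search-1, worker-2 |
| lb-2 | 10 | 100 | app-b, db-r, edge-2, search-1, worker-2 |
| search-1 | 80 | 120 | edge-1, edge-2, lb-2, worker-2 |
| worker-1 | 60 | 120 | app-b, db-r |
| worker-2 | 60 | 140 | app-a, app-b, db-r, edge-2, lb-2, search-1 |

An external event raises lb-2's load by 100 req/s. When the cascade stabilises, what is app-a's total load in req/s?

Round 1 — lb-2 at 110 > 100. lb-2 crashes.
  lb-2 sheds 110 req/s to app-b, db-r, edge-2, search-1, worker-2: 22 each.
    app-b: 50+22 = 72 > 70
    db-r: 100+22 = 122 ≤ 160
    edge-2: 60+22 = 82 ≤ 130
    search-1: 80+22 = 102 ≤ 120
    worker-2: 60+22 = 82 ≤ 140
Round 2 — app-b crashes.
  app-b sheds 72 req/s to app-a, db-r, worker-1, worker-2: 18 each.
    app-a: 100+18 = 118 ≤ 140
    db-r: 122+18 = 140 ≤ 160
    worker-1: 60+18 = 78 ≤ 120
    worker-2: 82+18 = 100 ≤ 140
No further crashes.

118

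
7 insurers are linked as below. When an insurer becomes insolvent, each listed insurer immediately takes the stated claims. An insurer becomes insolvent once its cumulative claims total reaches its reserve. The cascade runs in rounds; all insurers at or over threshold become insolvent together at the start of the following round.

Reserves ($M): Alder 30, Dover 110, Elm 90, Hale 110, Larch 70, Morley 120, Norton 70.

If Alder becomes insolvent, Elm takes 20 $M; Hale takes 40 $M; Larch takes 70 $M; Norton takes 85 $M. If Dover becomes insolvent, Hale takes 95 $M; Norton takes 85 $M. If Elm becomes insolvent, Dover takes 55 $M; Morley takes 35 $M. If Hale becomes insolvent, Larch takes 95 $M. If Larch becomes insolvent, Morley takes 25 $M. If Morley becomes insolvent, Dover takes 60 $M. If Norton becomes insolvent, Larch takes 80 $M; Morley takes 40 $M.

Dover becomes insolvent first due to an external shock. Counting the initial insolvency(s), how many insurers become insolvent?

3

Round 1 — Dover becomes insolvent (initial).
  Hale: +95 → 95 < 110
  Norton: +85 → 85 ≥ 70
Round 2 — Norton becomes insolvent.
  Larch: +80 → 80 ≥ 70
  Morley: +40 → 40 < 120
Round 3 — Larch becomes insolvent.
  Morley: +25 → 65 < 120
No further insolvencies.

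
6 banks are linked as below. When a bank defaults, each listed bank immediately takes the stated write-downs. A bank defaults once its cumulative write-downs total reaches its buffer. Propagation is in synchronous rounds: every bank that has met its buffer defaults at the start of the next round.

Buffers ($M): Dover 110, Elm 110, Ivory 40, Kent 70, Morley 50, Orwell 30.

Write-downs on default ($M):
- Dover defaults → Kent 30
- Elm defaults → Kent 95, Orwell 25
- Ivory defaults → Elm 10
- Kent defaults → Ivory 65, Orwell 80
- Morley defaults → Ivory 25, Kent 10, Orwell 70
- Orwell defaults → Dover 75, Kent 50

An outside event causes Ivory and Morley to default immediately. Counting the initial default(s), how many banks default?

Round 1 — Ivory, Morley default (initial).
  Elm: +10 → 10 < 110
  Kent: +10 → 10 < 70
  Orwell: +70 → 70 ≥ 30
Round 2 — Orwell defaults.
  Dover: +75 → 75 < 110
  Kent: +50 → 60 < 70
No further defaults.

3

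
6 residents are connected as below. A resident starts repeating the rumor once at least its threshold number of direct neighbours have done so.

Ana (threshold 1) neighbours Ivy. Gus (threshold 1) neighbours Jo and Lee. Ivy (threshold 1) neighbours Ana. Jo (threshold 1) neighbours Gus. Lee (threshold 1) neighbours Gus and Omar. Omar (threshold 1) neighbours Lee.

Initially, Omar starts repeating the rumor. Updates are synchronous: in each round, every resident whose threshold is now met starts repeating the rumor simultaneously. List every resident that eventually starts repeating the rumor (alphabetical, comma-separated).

Gus, Jo, Lee, Omar

Round 1 — Omar starts repeating the rumor (initial).
Round 2 — checking thresholds:
  Lee: 1 of 2 neighbours ≥ 1, starts repeating the rumor.
Round 3 — checking thresholds:
  Gus: 1 of 2 neighbours ≥ 1, starts repeating the rumor.
Round 4 — checking thresholds:
  Jo: 1 of 1 neighbours ≥ 1, starts repeating the rumor.
Round 5 — no new spreads; cascade stops.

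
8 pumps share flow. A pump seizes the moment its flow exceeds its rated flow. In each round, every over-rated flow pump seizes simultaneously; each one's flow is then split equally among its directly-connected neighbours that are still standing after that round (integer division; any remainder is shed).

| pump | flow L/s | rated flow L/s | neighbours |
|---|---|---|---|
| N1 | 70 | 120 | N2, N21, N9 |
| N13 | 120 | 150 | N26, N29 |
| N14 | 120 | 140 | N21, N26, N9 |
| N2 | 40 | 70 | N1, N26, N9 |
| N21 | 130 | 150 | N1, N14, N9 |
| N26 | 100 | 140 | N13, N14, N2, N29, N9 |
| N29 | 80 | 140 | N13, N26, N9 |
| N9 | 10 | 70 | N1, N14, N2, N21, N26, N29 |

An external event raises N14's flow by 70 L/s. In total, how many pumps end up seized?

8

Round 1 — N14 at 190 > 140. N14 seizes.
  N14 sheds 190 L/s to N21, N26, N9: 63 each (1 lost).
    N21: 130+63 = 193 > 150
    N26: 100+63 = 163 > 140
    N9: 10+63 = 73 > 70
Round 2 — N21, N26, N9 seize.
  N21 sheds 193 L/s to N1: 193 each.
    N1: 70+193 = 263 > 120
  N26 sheds 163 L/s to N13, N2, N29: 54 each (1 lost).
    N13: 120+54 = 174 > 150
    N2: 40+54 = 94 > 70
    N29: 80+54 = 134 ≤ 140
  N9 sheds 73 L/s to N1, N2, N29: 24 each (1 lost).
    N1: 263+24 = 287 > 120
    N2: 94+24 = 118 > 70
    N29: 134+24 = 158 > 140
Round 3 — N1, N13, N2, N29 seize.
  N1 sheds 287 L/s: no online neighbours, lost.
  N13 sheds 174 L/s: no online neighbours, lost.
  N2 sheds 118 L/s: no online neighbours, lost.
  N29 sheds 158 L/s: no online neighbours, lost.
No further seizures.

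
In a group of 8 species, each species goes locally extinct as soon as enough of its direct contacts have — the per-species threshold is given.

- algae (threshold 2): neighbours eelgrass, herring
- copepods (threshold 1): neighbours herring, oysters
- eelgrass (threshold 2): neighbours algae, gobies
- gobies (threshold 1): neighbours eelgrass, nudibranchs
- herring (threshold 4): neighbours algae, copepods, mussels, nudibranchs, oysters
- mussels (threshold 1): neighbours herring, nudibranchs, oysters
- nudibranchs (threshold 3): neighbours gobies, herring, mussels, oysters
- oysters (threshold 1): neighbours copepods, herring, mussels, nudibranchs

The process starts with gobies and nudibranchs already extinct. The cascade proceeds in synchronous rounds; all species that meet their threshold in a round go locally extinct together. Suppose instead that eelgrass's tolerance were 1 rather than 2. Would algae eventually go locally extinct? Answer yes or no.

With eelgrass's tolerance at 1:
Round 1 — gobies, nudibranchs go locally extinct (initial).
Round 2 — checking thresholds:
  eelgrass: 1 of 2 neighbours ≥ 1, goes locally extinct.
  herring: 1 of 5 neighbours < 4, not yet.
  mussels: 1 of 3 neighbours ≥ 1, goes locally extinct.
  oysters: 1 of 4 neighbours ≥ 1, goes locally extinct.
Round 3 — checking thresholds:
  algae: 1 of 2 neighbours < 2, not yet.
  copepods: 1 of 2 neighbours ≥ 1, goes locally extinct.
  herring: 3 of 5 neighbours < 4, not yet.
Round 4 — checking thresholds:
  algae: 1 of 2 neighbours < 2, not yet.
  herring: 4 of 5 neighbours ≥ 4, goes locally extinct.
Round 5 — checking thresholds:
  algae: 2 of 2 neighbours ≥ 2, goes locally extinct.
Round 6 — no new extinctions; cascade stops.

yes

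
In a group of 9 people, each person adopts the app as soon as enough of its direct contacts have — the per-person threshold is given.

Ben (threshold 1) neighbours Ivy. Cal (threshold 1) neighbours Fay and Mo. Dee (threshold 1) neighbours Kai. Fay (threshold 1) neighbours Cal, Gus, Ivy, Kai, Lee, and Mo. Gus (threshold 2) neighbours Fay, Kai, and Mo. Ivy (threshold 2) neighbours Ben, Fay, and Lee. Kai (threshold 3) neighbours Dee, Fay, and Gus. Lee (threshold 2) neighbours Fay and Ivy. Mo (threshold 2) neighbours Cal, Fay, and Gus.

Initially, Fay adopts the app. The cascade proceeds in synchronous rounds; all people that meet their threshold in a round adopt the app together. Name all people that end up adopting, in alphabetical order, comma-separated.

Cal, Fay, Gus, Mo

Round 1 — Fay adopts the app (initial).
Round 2 — checking thresholds:
  Cal: 1 of 2 neighbours ≥ 1, adopts the app.
  Gus: 1 of 3 neighbours < 2, holds.
  Ivy: 1 of 3 neighbours < 2, holds.
  Kai: 1 of 3 neighbours < 3, holds.
  Lee: 1 of 2 neighbours < 2, holds.
  Mo: 1 of 3 neighbours < 2, holds.
Round 3 — checking thresholds:
  Gus: 1 of 3 neighbours < 2, holds.
  Ivy: 1 of 3 neighbours < 2, holds.
  Kai: 1 of 3 neighbours < 3, holds.
  Lee: 1 of 2 neighbours < 2, holds.
  Mo: 2 of 3 neighbours ≥ 2, adopts the app.
Round 4 — checking thresholds:
  Gus: 2 of 3 neighbours ≥ 2, adopts the app.
  Ivy: 1 of 3 neighbours < 2, holds.
  Kai: 1 of 3 neighbours < 3, holds.
  Lee: 1 of 2 neighbours < 2, holds.
Round 5 — no new adoptions; cascade stops.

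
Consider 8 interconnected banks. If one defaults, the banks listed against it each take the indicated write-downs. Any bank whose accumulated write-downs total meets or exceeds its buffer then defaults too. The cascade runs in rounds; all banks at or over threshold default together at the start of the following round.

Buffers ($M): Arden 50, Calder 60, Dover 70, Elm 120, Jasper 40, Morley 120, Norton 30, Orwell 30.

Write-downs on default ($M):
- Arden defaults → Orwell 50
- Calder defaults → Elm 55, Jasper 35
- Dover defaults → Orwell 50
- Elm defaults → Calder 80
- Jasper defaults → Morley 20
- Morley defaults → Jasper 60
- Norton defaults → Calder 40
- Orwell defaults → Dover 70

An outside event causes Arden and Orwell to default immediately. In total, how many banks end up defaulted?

Round 1 — Arden, Orwell default (initial).
  Dover: +70 → 70 ≥ 70
Round 2 — Dover defaults.
No further defaults.

3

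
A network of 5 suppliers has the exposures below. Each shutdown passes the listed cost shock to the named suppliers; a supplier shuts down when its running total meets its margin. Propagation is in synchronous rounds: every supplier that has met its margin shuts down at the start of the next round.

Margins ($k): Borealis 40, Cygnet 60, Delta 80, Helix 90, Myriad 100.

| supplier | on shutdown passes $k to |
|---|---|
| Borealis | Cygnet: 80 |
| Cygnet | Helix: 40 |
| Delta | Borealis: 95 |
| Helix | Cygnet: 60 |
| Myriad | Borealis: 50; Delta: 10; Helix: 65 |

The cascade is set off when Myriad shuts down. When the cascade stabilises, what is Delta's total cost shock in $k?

10

Round 1 — Myriad shuts down (initial).
  Borealis: +50 → 50 ≥ 40
  Delta: +10 → 10 < 80
  Helix: +65 → 65 < 90
Round 2 — Borealis shuts down.
  Cygnet: +80 → 80 ≥ 60
Round 3 — Cygnet shuts down.
  Helix: +40 → 105 ≥ 90
Round 4 — Helix shuts down.
No further shutdowns.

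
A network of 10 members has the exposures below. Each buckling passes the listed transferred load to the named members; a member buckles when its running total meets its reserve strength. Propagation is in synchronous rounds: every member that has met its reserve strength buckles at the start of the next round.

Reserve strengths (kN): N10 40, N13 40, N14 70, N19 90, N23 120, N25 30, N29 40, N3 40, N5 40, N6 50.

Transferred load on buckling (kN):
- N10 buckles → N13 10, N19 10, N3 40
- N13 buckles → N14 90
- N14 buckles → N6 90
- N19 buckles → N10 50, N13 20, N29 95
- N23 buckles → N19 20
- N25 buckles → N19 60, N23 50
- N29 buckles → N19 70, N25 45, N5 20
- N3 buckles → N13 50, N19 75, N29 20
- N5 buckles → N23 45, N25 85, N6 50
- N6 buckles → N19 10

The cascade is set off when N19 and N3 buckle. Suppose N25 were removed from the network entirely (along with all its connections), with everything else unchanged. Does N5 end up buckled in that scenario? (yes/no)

no

With N25 removed:
Round 1 — N19, N3 buckle (initial).
  N10: +50 → 50 ≥ 40
  N13: +20+50 → 70 ≥ 40
  N29: +95+20 → 115 ≥ 40
Round 2 — N10, N13, N29 buckle.
  N14: +90 → 90 ≥ 70
  N5: +20 → 20 < 40
Round 3 — N14 buckles.
  N6: +90 → 90 ≥ 50
Round 4 — N6 buckles.
No further bucklings.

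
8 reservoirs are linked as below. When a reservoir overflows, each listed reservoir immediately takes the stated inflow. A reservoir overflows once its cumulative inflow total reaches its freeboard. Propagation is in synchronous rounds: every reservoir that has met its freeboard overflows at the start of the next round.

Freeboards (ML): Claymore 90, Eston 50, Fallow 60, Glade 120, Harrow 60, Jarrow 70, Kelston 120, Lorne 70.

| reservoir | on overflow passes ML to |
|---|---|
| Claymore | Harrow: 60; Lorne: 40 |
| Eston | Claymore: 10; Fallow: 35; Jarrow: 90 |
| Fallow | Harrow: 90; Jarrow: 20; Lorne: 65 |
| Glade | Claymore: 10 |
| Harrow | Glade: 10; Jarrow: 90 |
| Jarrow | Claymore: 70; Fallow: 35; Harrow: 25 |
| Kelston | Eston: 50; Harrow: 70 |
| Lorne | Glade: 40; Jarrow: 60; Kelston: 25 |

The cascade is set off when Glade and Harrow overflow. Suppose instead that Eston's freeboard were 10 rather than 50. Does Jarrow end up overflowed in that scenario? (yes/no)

With Eston's freeboard at 10:
Round 1 — Glade, Harrow overflow (initial).
  Claymore: +10 → 10 < 90
  Jarrow: +90 → 90 ≥ 70
Round 2 — Jarrow overflows.
  Claymore: +70 → 80 < 90
  Fallow: +35 → 35 < 60
No further overflows.

yes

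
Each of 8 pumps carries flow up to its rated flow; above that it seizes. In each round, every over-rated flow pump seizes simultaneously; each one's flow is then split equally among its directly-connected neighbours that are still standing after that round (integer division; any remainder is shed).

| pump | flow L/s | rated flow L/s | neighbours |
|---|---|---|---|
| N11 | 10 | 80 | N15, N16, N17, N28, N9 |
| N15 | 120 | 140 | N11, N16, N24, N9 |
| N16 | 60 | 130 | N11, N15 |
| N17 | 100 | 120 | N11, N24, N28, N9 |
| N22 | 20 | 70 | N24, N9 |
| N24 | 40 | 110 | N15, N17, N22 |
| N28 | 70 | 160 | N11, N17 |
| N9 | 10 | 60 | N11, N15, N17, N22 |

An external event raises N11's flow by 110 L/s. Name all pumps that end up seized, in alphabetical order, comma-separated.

N11, N15, N16, N17, N22, N24, N9

Round 1 — N11 at 120 > 80. N11 seizes.
  N11 sheds 120 L/s to N15, N16, N17, N28, N9: 24 each.
    N15: 120+24 = 144 > 140
    N16: 60+24 = 84 ≤ 130
    N17: 100+24 = 124 > 120
    N28: 70+24 = 94 ≤ 160
    N9: 10+24 = 34 ≤ 60
Round 2 — N15, N17 seize.
  N15 sheds 144 L/s to N16, N24, N9: 48 each.
    N16: 84+48 = 132 > 130
    N24: 40+48 = 88 ≤ 110
    N9: 34+48 = 82 > 60
  N17 sheds 124 L/s to N24, N28, N9: 41 each (1 lost).
    N24: 88+41 = 129 > 110
    N28: 94+41 = 135 ≤ 160
    N9: 82+41 = 123 > 60
Round 3 — N16, N24, N9 seize.
  N16 sheds 132 L/s: no online neighbours, lost.
  N24 sheds 129 L/s to N22: 129 each.
    N22: 20+129 = 149 > 70
  N9 sheds 123 L/s to N22: 123 each.
    N22: 149+123 = 272 > 70
Round 4 — N22 seizes.
  N22 sheds 272 L/s: no online neighbours, lost.
No further seizures.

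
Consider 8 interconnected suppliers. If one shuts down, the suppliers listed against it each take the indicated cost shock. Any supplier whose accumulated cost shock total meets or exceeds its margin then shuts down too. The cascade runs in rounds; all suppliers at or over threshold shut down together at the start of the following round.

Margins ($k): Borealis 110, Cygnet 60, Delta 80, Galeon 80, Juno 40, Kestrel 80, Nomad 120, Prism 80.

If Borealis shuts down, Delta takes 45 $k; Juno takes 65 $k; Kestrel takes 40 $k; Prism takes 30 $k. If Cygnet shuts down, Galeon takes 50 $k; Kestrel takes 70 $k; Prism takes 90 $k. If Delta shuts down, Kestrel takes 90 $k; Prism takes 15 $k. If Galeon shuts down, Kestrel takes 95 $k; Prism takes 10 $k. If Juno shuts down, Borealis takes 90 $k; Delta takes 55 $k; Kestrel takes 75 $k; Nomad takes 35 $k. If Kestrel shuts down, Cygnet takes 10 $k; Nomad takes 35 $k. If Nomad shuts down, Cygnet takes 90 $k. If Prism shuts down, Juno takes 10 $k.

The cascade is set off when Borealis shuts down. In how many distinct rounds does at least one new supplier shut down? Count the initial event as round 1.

3

Round 1 — Borealis shuts down (initial).
  Delta: +45 → 45 < 80
  Juno: +65 → 65 ≥ 40
  Kestrel: +40 → 40 < 80
  Prism: +30 → 30 < 80
Round 2 — Juno shuts down.
  Delta: +55 → 100 ≥ 80
  Kestrel: +75 → 115 ≥ 80
  Nomad: +35 → 35 < 120
Round 3 — Delta, Kestrel shut down.
  Cygnet: +10 → 10 < 60
  Nomad: +35 → 70 < 120
  Prism: +15 → 45 < 80
No further shutdowns.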